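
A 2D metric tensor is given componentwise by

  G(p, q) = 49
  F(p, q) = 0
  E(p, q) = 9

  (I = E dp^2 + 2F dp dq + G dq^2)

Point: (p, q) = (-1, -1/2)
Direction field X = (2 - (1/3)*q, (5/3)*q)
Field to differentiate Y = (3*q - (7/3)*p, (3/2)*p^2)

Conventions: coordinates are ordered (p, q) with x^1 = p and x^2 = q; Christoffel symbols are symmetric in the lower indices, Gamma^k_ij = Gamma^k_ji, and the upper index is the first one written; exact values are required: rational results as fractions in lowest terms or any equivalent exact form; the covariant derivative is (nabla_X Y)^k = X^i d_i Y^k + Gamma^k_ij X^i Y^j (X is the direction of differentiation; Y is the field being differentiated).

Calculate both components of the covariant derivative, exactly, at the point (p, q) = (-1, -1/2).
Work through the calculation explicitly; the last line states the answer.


E = 9, F = 0, G = 49 at the point
E_p = 0, E_q = 0, F_p = 0, F_q = 0, G_p = 0, G_q = 0
EG - F^2 = 441;  g^inv = (1/441) * [[49, 0], [0, 9]]
first-kind symbols [ij,l] = (1/2)(d_i g_jl + d_j g_il - d_l g_ij): [pp,p] = E_p/2 = 0, [pp,q] = F_p - E_q/2 = 0, [pq,p] = E_q/2 = 0, [pq,q] = G_p/2 = 0, [qq,p] = F_q - G_p/2 = 0, [qq,q] = G_q/2 = 0
Gamma^p_ij = (G*[ij,p] - F*[ij,q])/(EG - F^2), Gamma^q_ij = (E*[ij,q] - F*[ij,p])/(EG - F^2)
Gamma_ppp = 0, Gamma_ppq = 0, Gamma_pqq = 0, Gamma_qpp = 0, Gamma_qpq = 0, Gamma_qqq = 0
X = (13/6, -5/6), Y = (5/6, 3/2) at the point

Answer: (nabla_X Y)^p = -68/9, (nabla_X Y)^q = -13/2


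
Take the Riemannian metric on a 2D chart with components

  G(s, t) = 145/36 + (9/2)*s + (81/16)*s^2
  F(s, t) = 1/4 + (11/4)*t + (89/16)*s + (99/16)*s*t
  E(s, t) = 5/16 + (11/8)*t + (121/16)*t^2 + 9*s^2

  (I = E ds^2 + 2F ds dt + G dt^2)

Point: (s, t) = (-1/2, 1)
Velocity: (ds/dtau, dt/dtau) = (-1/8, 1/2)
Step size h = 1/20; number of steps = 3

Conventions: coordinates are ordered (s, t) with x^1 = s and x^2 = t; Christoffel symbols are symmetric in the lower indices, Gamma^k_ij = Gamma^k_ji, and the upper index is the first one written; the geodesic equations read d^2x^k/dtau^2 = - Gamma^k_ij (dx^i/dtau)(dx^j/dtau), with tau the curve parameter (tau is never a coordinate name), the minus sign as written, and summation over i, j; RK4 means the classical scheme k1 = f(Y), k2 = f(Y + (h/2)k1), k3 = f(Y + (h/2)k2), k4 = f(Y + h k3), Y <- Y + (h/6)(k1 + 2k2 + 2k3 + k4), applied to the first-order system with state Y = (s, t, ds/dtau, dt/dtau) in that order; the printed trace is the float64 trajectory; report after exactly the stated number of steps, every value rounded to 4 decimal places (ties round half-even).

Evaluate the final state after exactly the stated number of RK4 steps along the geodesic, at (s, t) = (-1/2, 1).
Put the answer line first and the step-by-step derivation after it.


Answer: s = -0.5175, t = 1.0759, ds/dtau = -0.1087, dt/dtau = 0.5118

f(Y) = (ds/dtau, dt/dtau, -Gamma^s_ij Y'^i Y'^j, -Gamma^t_ij Y'^i Y'^j) with the Gammas evaluated at the stage position; h = 0.050000; intermediate values shown to 6 dp
step 0: s = -0.5000, t = 1.0000, ds/dtau = -0.1250, dt/dtau = 0.5000
step 1:
  k1: at (s, t) = (-0.500000, 1.000000), (ds/dtau, dt/dtau) = (-0.125000, 0.500000); Gamma_sss = -0.135890, Gamma_sst = 0.908952, Gamma_stt = -0.007115, Gamma_tss = 1.021658, Gamma_tst = 0.766243, Gamma_ttt = -0.006721; k1 = (-0.125000, 0.500000, 0.117521, 0.081497)
  k2: at (s, t) = (-0.503125, 1.012500), (ds/dtau, dt/dtau) = (-0.122062, 0.502037); Gamma_sss = -0.133379, Gamma_sst = 0.901280, Gamma_stt = -0.007382, Gamma_tss = 1.015971, Gamma_tst = 0.765561, Gamma_ttt = -0.007069; k2 = (-0.122062, 0.502037, 0.114308, 0.080471)
  k3: at (s, t) = (-0.503052, 1.012551), (ds/dtau, dt/dtau) = (-0.122142, 0.502012); Gamma_sss = -0.133390, Gamma_sst = 0.901193, Gamma_stt = -0.007371, Gamma_tss = 1.015989, Gamma_tst = 0.765359, Gamma_ttt = -0.007057; k3 = (-0.122142, 0.502012, 0.114364, 0.080480)
  k4: at (s, t) = (-0.506107, 1.025101), (ds/dtau, dt/dtau) = (-0.119282, 0.504024); Gamma_sss = -0.130973, Gamma_sst = 0.893593, Gamma_stt = -0.007618, Gamma_tss = 1.010259, Gamma_tst = 0.764546, Gamma_ttt = -0.007391; k4 = (-0.119282, 0.504024, 0.111246, 0.079434)
  Y <- Y + (h/6)(k1 + 2k2 + 2k3 + k4): s = -0.5061, t = 1.0251, ds/dtau = -0.1193, dt/dtau = 0.5040
step 2:
  k1: at (s, t) = (-0.506106, 1.025101), (ds/dtau, dt/dtau) = (-0.119282, 0.504024); Gamma_sss = -0.130973, Gamma_sst = 0.893591, Gamma_stt = -0.007618, Gamma_tss = 1.010260, Gamma_tst = 0.764543, Gamma_ttt = -0.007391; k1 = (-0.119282, 0.504024, 0.111246, 0.079434)
  k2: at (s, t) = (-0.509088, 1.037702), (ds/dtau, dt/dtau) = (-0.116501, 0.506009); Gamma_sss = -0.128647, Gamma_sst = 0.886055, Gamma_stt = -0.007845, Gamma_tss = 1.004490, Gamma_tst = 0.763588, Gamma_ttt = -0.007711; k2 = (-0.116501, 0.506009, 0.108222, 0.078369)
  k3: at (s, t) = (-0.509018, 1.037751), (ds/dtau, dt/dtau) = (-0.116577, 0.505983); Gamma_sss = -0.128656, Gamma_sst = 0.885973, Gamma_stt = -0.007835, Gamma_tss = 1.004508, Gamma_tst = 0.763398, Gamma_ttt = -0.007700; k3 = (-0.116577, 0.505983, 0.108274, 0.078379)
  k4: at (s, t) = (-0.511935, 1.050400), (ds/dtau, dt/dtau) = (-0.113869, 0.507943); Gamma_sss = -0.126416, Gamma_sst = 0.878508, Gamma_stt = -0.008045, Gamma_tss = 0.998698, Gamma_tst = 0.762324, Gamma_ttt = -0.008007; k4 = (-0.113869, 0.507943, 0.105338, 0.077300)
  Y <- Y + (h/6)(k1 + 2k2 + 2k3 + k4): s = -0.5119, t = 1.0504, ds/dtau = -0.1139, dt/dtau = 0.5079
step 3:
  k1: at (s, t) = (-0.511933, 1.050401), (ds/dtau, dt/dtau) = (-0.113869, 0.507942); Gamma_sss = -0.126417, Gamma_sst = 0.878507, Gamma_stt = -0.008045, Gamma_tss = 0.998698, Gamma_tst = 0.762321, Gamma_ttt = -0.008006; k1 = (-0.113869, 0.507942, 0.105339, 0.077300)
  k2: at (s, t) = (-0.514780, 1.063099), (ds/dtau, dt/dtau) = (-0.111236, 0.509875); Gamma_sss = -0.124261, Gamma_sst = 0.871107, Gamma_stt = -0.008237, Gamma_tss = 0.992851, Gamma_tst = 0.761119, Gamma_ttt = -0.008300; k2 = (-0.111236, 0.509875, 0.102491, 0.076208)
  k3: at (s, t) = (-0.514714, 1.063147), (ds/dtau, dt/dtau) = (-0.111307, 0.509847); Gamma_sss = -0.124268, Gamma_sst = 0.871030, Gamma_stt = -0.008228, Gamma_tss = 0.992868, Gamma_tst = 0.760940, Gamma_ttt = -0.008288; k3 = (-0.111307, 0.509847, 0.102539, 0.076220)
  k4: at (s, t) = (-0.517499, 1.075893), (ds/dtau, dt/dtau) = (-0.108742, 0.511753); Gamma_sss = -0.122192, Gamma_sst = 0.863700, Gamma_stt = -0.008404, Gamma_tss = 0.986982, Gamma_tst = 0.759630, Gamma_ttt = -0.008569; k4 = (-0.108742, 0.511753, 0.099774, 0.075119)
  Y <- Y + (h/6)(k1 + 2k2 + 2k3 + k4): s = -0.5175, t = 1.0759, ds/dtau = -0.1087, dt/dtau = 0.5118


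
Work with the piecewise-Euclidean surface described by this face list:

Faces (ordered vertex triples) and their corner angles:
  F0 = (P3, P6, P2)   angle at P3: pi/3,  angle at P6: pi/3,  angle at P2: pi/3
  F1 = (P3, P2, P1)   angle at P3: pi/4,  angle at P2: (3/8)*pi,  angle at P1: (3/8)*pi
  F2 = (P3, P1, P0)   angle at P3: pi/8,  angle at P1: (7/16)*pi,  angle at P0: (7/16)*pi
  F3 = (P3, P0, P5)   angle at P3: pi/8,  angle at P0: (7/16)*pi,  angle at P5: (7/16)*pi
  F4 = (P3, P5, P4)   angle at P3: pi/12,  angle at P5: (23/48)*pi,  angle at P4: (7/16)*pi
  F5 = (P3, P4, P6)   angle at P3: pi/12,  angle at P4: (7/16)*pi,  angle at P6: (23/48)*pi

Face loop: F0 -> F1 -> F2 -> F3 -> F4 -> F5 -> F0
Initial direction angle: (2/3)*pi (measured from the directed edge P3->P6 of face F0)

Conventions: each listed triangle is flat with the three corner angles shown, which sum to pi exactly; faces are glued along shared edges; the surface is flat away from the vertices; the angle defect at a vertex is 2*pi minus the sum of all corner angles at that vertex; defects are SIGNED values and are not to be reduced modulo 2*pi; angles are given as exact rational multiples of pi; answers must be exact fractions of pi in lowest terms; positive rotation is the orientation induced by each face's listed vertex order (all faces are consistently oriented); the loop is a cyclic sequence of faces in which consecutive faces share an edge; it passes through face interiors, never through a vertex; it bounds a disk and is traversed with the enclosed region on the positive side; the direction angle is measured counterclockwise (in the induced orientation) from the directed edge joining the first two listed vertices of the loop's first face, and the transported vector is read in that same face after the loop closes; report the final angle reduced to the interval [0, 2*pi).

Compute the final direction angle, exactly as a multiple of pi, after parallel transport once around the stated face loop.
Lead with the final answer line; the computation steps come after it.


Answer: final direction angle = (5/3)*pi

enclosed vertex P3: corner angles sum to pi, defect = 2*pi - pi = pi
transport around the loop rotates by the sum of enclosed defects; add to the initial angle mod 2*pi
final angle = (2/3)*pi + pi = (5/3)*pi (mod 2*pi)


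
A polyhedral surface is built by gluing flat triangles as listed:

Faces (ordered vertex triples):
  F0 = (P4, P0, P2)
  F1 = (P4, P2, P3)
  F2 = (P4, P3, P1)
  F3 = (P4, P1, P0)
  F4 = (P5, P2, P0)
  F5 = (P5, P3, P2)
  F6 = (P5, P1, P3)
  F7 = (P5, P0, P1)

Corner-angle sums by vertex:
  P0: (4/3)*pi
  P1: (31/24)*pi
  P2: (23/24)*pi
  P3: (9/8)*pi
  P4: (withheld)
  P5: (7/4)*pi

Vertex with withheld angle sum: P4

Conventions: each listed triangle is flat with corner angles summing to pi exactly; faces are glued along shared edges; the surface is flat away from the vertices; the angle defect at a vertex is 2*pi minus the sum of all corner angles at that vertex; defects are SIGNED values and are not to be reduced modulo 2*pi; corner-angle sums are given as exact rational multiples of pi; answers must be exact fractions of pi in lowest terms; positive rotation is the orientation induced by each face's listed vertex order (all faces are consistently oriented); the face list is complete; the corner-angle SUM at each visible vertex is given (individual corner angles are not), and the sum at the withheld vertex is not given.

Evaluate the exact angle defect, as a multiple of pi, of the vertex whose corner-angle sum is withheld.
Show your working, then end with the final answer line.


V = 6, E = 12, F = 8; chi = V - E + F = 2
Gauss-Bonnet: total defect = 2*pi*chi = 4*pi; visible defects sum to (85/24)*pi

Answer: defect(P4) = (11/24)*pi


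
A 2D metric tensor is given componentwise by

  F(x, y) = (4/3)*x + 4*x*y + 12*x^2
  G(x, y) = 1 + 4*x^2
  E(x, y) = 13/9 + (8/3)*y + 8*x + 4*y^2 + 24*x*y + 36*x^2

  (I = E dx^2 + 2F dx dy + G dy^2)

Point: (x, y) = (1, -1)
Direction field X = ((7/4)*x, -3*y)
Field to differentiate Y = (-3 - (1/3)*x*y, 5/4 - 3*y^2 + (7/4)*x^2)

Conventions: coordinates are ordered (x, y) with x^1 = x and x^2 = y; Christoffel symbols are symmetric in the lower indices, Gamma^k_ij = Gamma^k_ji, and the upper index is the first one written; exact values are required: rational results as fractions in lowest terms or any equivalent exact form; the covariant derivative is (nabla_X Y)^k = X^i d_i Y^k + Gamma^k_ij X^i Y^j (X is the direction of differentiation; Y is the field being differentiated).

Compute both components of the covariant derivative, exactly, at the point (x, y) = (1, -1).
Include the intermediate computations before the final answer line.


E = 205/9, F = 28/3, G = 5 at the point
E_x = 56, E_y = 56/3, F_x = 64/3, F_y = 4, G_x = 8, G_y = 0
EG - F^2 = 241/9;  g^inv = (9/241) * [[5, -28/3], [-28/3, 205/9]]
first-kind symbols [ij,l] = (1/2)(d_i g_jl + d_j g_il - d_l g_ij): [xx,x] = E_x/2 = 28, [xx,y] = F_x - E_y/2 = 12, [xy,x] = E_y/2 = 28/3, [xy,y] = G_x/2 = 4, [yy,x] = F_y - G_x/2 = 0, [yy,y] = G_y/2 = 0
Gamma^x_ij = (G*[ij,x] - F*[ij,y])/(EG - F^2), Gamma^y_ij = (E*[ij,y] - F*[ij,x])/(EG - F^2)
Gamma_xxx = 252/241, Gamma_xxy = 84/241, Gamma_xyy = 0, Gamma_yxx = 108/241, Gamma_yxy = 36/241, Gamma_yyy = 0
X = (7/4, 3), Y = (-8/3, 0) at the point

Answer: (nabla_X Y)^x = -23381/2892, (nabla_X Y)^y = 40177/1928


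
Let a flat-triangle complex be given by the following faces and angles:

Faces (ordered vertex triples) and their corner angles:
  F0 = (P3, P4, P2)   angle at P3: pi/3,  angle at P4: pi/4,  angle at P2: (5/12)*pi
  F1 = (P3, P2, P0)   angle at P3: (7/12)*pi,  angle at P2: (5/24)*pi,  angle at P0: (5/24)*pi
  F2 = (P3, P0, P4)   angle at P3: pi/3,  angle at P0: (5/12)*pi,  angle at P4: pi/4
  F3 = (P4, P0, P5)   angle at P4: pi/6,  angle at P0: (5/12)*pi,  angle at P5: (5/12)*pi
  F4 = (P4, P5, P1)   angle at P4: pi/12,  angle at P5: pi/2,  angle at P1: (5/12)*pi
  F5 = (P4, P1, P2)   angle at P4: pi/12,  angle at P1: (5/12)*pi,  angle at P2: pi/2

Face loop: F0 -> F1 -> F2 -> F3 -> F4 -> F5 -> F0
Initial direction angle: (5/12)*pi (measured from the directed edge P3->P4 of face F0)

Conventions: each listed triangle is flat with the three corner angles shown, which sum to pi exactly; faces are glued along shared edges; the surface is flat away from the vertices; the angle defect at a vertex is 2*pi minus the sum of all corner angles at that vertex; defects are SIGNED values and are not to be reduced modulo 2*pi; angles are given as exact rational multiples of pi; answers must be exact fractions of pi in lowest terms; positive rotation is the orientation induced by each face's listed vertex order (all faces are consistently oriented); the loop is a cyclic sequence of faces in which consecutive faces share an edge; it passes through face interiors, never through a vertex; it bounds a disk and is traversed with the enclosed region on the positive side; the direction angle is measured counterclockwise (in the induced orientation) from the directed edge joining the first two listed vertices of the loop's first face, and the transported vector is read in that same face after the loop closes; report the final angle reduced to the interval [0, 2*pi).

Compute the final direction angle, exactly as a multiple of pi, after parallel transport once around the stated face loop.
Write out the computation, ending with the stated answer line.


enclosed vertex P3: corner angles sum to (5/4)*pi, defect = 2*pi - (5/4)*pi = (3/4)*pi
enclosed vertex P4: corner angles sum to (5/6)*pi, defect = 2*pi - (5/6)*pi = (7/6)*pi
the final direction is the initial angle plus the enclosed defects, taken mod 2*pi in the induced orientation
final angle = (5/12)*pi + (23/12)*pi = pi/3 (mod 2*pi)

Answer: final direction angle = pi/3


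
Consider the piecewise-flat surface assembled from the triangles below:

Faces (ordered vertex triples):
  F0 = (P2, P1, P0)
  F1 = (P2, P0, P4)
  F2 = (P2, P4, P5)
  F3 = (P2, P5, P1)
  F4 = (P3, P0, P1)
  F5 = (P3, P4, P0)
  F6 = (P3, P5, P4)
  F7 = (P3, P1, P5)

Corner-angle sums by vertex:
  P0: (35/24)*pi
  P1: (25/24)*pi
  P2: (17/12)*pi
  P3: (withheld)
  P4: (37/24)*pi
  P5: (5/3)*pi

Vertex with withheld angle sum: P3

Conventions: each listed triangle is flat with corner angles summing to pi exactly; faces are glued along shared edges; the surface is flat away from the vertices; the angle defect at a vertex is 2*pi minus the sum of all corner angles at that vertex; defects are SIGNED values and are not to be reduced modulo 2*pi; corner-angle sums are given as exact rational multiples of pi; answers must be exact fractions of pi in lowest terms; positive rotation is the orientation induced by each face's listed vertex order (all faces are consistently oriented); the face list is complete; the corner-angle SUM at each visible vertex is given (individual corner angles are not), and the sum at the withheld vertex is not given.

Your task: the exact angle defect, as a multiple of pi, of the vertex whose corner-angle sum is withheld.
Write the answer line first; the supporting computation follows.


Answer: defect(P3) = (9/8)*pi

V = 6, E = 12, F = 8; chi = V - E + F = 2
Gauss-Bonnet: total defect = 2*pi*chi = 4*pi; visible defects sum to (23/8)*pi


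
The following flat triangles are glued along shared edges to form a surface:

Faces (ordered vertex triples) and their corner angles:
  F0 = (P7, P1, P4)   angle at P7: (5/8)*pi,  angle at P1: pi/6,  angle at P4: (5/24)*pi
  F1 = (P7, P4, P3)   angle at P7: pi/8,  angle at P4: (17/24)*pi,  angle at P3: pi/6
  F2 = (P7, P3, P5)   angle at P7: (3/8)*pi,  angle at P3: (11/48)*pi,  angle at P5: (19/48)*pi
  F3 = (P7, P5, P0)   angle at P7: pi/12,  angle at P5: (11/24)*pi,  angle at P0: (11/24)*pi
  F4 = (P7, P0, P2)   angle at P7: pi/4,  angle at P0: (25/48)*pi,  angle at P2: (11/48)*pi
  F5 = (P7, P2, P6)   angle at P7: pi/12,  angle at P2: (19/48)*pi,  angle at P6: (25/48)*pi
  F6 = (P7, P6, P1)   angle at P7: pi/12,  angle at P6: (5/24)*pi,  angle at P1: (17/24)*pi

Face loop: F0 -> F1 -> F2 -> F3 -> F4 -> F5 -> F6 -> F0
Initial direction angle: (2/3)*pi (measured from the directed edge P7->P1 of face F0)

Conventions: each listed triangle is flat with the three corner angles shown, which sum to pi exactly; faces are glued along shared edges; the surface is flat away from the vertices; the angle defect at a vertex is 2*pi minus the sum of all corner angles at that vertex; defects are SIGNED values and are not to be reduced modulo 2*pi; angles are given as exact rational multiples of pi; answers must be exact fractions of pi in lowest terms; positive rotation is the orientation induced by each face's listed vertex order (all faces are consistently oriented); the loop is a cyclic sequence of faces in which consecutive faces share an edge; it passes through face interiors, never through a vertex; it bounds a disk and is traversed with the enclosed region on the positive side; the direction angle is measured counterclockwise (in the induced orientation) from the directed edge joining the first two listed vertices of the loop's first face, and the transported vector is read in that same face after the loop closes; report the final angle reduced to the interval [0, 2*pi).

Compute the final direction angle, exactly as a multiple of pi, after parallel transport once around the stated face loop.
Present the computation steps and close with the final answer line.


enclosed vertex P7: corner angles sum to (13/8)*pi, defect = 2*pi - (13/8)*pi = (3/8)*pi
holonomy = initial angle + sum of enclosed defects (mod 2*pi), positive in the induced orientation
final angle = (2/3)*pi + (3/8)*pi = (25/24)*pi (mod 2*pi)

Answer: final direction angle = (25/24)*pi


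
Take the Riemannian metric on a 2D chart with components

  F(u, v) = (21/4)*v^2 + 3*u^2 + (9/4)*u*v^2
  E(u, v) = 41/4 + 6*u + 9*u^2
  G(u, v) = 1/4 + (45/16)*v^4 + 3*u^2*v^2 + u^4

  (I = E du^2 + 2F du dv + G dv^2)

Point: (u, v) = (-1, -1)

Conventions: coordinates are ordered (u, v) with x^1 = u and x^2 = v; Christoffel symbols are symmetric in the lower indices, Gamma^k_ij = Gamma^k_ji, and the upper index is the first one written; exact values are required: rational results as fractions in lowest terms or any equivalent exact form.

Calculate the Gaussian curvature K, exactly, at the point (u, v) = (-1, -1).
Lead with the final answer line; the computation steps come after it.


Answer: K = -95680/543169

E = 53/4, F = 6, G = 113/16, EG - F^2 = 3685/64 at the point
E_u = -12, E_v = 0, F_u = -15/4, F_v = -6, G_u = -10, G_v = -69/4
E_vv = 0, F_uv = -9/2, G_uu = 18
Using the Brioschi determinant formula for K from the metric derivatives:
M1 = [[-E_vv/2 + F_uv - G_uu/2, E_u/2, F_u - E_v/2], [F_v - G_u/2, E, F], [G_v/2, F, G]] = [[-27/2, -6, -15/4], [-1, 53/4, 6], [-69/8, 6, 113/16]]; det M1 = -58575/64
M2 = [[0, E_v/2, G_u/2], [E_v/2, E, F], [G_u/2, F, G]] = [[0, 0, -5], [0, 53/4, 6], [-5, 6, 113/16]]; det M2 = -1325/4
det M1 - det M2 = -37375/64; K = -37375/64 / (3685/64)^2 = -95680/543169


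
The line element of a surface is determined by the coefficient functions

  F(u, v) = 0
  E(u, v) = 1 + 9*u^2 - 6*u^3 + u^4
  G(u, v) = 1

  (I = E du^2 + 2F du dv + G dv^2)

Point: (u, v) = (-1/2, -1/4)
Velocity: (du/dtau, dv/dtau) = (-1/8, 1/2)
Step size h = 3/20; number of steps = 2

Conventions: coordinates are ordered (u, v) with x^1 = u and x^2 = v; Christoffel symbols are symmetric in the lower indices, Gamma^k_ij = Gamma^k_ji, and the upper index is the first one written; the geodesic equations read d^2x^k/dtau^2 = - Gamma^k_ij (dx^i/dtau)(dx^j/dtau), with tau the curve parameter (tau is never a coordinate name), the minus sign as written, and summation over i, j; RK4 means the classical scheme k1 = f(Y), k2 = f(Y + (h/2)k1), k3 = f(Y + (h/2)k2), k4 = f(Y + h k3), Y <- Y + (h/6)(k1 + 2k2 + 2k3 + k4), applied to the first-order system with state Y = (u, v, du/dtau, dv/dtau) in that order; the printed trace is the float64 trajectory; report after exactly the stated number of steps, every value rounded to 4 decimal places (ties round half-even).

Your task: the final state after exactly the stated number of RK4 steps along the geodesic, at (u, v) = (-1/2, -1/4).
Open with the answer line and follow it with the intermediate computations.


Answer: u = -0.5363, v = -0.1000, du/dtau = -0.1175, dv/dtau = 0.5000

f(Y) = (du/dtau, dv/dtau, -Gamma^u_ij Y'^i Y'^j, -Gamma^v_ij Y'^i Y'^j) with the Gammas evaluated at the stage position; h = 0.150000; intermediate values shown to 6 dp
step 0: u = -0.5000, v = -0.2500, du/dtau = -0.1250, dv/dtau = 0.5000
step 1:
  k1: at (u, v) = (-0.500000, -0.250000), (du/dtau, dv/dtau) = (-0.125000, 0.500000); Gamma_uuu = -1.723077, Gamma_uuv = 0.000000, Gamma_uvv = 0.000000, Gamma_vuu = 0.000000, Gamma_vuv = 0.000000, Gamma_vvv = 0.000000; k1 = (-0.125000, 0.500000, 0.026923, 0.000000)
  k2: at (u, v) = (-0.509375, -0.212500), (du/dtau, dv/dtau) = (-0.122981, 0.500000); Gamma_uuu = -1.712292, Gamma_uuv = 0.000000, Gamma_uvv = 0.000000, Gamma_vuu = 0.000000, Gamma_vuv = 0.000000, Gamma_vvv = 0.000000; k2 = (-0.122981, 0.500000, 0.025897, 0.000000)
  k3: at (u, v) = (-0.509224, -0.212500), (du/dtau, dv/dtau) = (-0.123058, 0.500000); Gamma_uuu = -1.712468, Gamma_uuv = 0.000000, Gamma_uvv = 0.000000, Gamma_vuu = 0.000000, Gamma_vuv = 0.000000, Gamma_vvv = 0.000000; k3 = (-0.123058, 0.500000, 0.025932, 0.000000)
  k4: at (u, v) = (-0.518459, -0.175000), (du/dtau, dv/dtau) = (-0.121110, 0.500000); Gamma_uuu = -1.701640, Gamma_uuv = 0.000000, Gamma_uvv = 0.000000, Gamma_vuu = 0.000000, Gamma_vuv = 0.000000, Gamma_vvv = 0.000000; k4 = (-0.121110, 0.500000, 0.024959, 0.000000)
  Y <- Y + (h/6)(k1 + 2k2 + 2k3 + k4): u = -0.5185, v = -0.1750, du/dtau = -0.1211, dv/dtau = 0.5000
step 2:
  k1: at (u, v) = (-0.518455, -0.175000), (du/dtau, dv/dtau) = (-0.121111, 0.500000); Gamma_uuu = -1.701645, Gamma_uuv = 0.000000, Gamma_uvv = 0.000000, Gamma_vuu = 0.000000, Gamma_vuv = 0.000000, Gamma_vvv = 0.000000; k1 = (-0.121111, 0.500000, 0.024960, 0.000000)
  k2: at (u, v) = (-0.527538, -0.137500), (du/dtau, dv/dtau) = (-0.119239, 0.500000); Gamma_uuu = -1.690825, Gamma_uuv = 0.000000, Gamma_uvv = 0.000000, Gamma_vuu = 0.000000, Gamma_vuv = 0.000000, Gamma_vvv = 0.000000; k2 = (-0.119239, 0.500000, 0.024040, 0.000000)
  k3: at (u, v) = (-0.527398, -0.137500), (du/dtau, dv/dtau) = (-0.119308, 0.500000); Gamma_uuu = -1.690994, Gamma_uuv = 0.000000, Gamma_uvv = 0.000000, Gamma_vuu = 0.000000, Gamma_vuv = 0.000000, Gamma_vvv = 0.000000; k3 = (-0.119308, 0.500000, 0.024070, 0.000000)
  k4: at (u, v) = (-0.536351, -0.100000), (du/dtau, dv/dtau) = (-0.117501, 0.500000); Gamma_uuu = -1.680192, Gamma_uuv = 0.000000, Gamma_uvv = 0.000000, Gamma_vuu = 0.000000, Gamma_vuv = 0.000000, Gamma_vvv = 0.000000; k4 = (-0.117501, 0.500000, 0.023198, 0.000000)
  Y <- Y + (h/6)(k1 + 2k2 + 2k3 + k4): u = -0.5363, v = -0.1000, du/dtau = -0.1175, dv/dtau = 0.5000


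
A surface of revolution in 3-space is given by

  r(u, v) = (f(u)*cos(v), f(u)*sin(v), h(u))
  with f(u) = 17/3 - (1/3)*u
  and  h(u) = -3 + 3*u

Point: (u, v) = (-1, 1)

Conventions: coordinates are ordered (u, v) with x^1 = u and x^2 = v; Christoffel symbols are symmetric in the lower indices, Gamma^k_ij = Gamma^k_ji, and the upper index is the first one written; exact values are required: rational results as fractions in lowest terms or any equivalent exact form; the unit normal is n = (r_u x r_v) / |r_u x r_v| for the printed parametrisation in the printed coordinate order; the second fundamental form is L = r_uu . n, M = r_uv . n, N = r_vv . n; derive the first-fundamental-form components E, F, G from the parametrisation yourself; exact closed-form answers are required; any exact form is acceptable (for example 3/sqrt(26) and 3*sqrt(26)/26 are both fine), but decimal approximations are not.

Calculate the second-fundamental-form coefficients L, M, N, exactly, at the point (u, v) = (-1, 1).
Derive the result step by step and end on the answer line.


f = 6, f' = -1/3, f'' = 0, h' = 3, h'' = 0
E = 82/9, F = 0, G = 36; answer radicand W^2 = 82/9
unnormalised second-form numerators: l = 0, m = 0, n = 18; L = l/sqrt(82/9), and similarly M = m/sqrt(W^2), N = n/sqrt(W^2)

Answer: L = 0, M = 0, N = 27*sqrt(82)/41


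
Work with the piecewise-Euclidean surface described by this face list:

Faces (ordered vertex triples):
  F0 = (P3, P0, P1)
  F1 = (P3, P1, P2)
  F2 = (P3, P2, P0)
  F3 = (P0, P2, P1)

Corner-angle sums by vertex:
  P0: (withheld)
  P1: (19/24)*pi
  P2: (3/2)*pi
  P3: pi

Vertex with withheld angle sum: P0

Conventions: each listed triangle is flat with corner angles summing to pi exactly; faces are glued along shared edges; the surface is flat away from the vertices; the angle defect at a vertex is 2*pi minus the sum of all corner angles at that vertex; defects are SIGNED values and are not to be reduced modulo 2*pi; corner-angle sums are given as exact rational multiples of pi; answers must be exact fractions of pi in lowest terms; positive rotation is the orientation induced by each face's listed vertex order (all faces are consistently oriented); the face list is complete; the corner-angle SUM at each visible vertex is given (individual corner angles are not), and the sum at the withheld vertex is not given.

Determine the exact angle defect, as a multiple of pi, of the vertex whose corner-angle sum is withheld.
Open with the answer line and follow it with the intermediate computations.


Answer: defect(P0) = (31/24)*pi

V = 4, E = 6, F = 4; chi = V - E + F = 2
Gauss-Bonnet: total defect = 2*pi*chi = 4*pi; visible defects sum to (65/24)*pi


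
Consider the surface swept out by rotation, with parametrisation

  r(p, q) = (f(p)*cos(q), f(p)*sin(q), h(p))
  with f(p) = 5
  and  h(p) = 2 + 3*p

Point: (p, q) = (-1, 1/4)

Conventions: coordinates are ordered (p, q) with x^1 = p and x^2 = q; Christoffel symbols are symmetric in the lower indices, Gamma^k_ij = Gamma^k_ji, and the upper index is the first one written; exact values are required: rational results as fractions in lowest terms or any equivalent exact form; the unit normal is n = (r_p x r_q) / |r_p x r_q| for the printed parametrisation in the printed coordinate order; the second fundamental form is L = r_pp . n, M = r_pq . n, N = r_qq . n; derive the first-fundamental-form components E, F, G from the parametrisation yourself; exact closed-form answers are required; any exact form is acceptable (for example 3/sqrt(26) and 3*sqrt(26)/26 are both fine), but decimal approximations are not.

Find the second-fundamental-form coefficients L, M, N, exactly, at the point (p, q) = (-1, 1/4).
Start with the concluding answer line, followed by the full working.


Answer: L = 0, M = 0, N = 5

f = 5, f' = 0, f'' = 0, h' = 3, h'' = 0
E = 9, F = 0, G = 25; answer radicand W^2 = 9
unnormalised second-form numerators: l = 0, m = 0, n = 15; L = l/sqrt(9), and similarly M = m/sqrt(W^2), N = n/sqrt(W^2)


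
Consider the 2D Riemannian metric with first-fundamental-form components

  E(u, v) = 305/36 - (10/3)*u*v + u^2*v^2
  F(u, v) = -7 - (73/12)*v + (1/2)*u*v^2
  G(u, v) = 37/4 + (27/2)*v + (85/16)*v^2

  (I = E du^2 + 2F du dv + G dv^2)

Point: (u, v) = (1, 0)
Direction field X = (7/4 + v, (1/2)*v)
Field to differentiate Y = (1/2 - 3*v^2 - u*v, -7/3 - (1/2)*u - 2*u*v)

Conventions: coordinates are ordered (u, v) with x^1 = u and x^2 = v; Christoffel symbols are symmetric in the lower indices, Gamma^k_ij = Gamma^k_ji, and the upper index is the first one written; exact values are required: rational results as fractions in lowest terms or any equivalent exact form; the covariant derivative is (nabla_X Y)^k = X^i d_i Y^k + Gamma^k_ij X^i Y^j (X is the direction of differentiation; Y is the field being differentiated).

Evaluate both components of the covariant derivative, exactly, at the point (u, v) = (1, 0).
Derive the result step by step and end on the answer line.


E = 305/36, F = -7, G = 37/4 at the point
E_u = 0, E_v = -10/3, F_u = 0, F_v = -73/12, G_u = 0, G_v = 27/2
EG - F^2 = 4229/144;  g^inv = (144/4229) * [[37/4, 7], [7, 305/36]]
first-kind symbols [ij,l] = (1/2)(d_i g_jl + d_j g_il - d_l g_ij): [uu,u] = E_u/2 = 0, [uu,v] = F_u - E_v/2 = 5/3, [uv,u] = E_v/2 = -5/3, [uv,v] = G_u/2 = 0, [vv,u] = F_v - G_u/2 = -73/12, [vv,v] = G_v/2 = 27/4
Gamma^u_ij = (G*[ij,u] - F*[ij,v])/(EG - F^2), Gamma^v_ij = (E*[ij,v] - F*[ij,u])/(EG - F^2)
Gamma_uuu = 1680/4229, Gamma_uuv = -2220/4229, Gamma_uvv = -1299/4229, Gamma_vuu = 6100/12687, Gamma_vuv = -1680/4229, Gamma_vvv = 2103/4229
X = (7/4, 0), Y = (1/2, -17/6) at the point

Answer: (nabla_X Y)^u = 24955/8458, (nabla_X Y)^v = 153811/101496


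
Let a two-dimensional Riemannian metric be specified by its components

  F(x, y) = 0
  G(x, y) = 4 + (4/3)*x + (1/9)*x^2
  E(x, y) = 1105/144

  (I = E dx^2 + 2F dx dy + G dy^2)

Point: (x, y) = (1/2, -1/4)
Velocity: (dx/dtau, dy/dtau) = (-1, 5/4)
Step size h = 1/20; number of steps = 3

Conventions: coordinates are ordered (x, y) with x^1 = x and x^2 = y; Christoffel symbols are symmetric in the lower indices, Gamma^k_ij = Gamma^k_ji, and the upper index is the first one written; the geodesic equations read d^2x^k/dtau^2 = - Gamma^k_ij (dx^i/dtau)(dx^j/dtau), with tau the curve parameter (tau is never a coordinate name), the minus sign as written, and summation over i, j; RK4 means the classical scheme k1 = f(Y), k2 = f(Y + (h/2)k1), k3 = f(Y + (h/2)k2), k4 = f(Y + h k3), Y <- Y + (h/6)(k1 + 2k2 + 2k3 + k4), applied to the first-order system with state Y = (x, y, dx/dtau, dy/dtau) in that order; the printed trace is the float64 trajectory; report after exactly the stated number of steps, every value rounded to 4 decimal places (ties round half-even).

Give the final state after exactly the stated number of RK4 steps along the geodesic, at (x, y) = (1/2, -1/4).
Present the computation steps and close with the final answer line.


f(Y) = (dx/dtau, dy/dtau, -Gamma^x_ij Y'^i Y'^j, -Gamma^y_ij Y'^i Y'^j) with the Gammas evaluated at the stage position; h = 0.050000; intermediate values shown to 6 dp
step 0: x = 0.5000, y = -0.2500, dx/dtau = -1.0000, dy/dtau = 1.2500
step 1:
  k1: at (x, y) = (0.500000, -0.250000), (dx/dtau, dy/dtau) = (-1.000000, 1.250000); Gamma_xxx = 0.000000, Gamma_xxy = 0.000000, Gamma_xyy = -0.094118, Gamma_yxx = 0.000000, Gamma_yxy = 0.153846, Gamma_yyy = 0.000000; k1 = (-1.000000, 1.250000, 0.147059, 0.384615)
  k2: at (x, y) = (0.475000, -0.218750), (dx/dtau, dy/dtau) = (-0.996324, 1.259615); Gamma_xxx = 0.000000, Gamma_xxy = 0.000000, Gamma_xyy = -0.093756, Gamma_yxx = 0.000000, Gamma_yxy = 0.154440, Gamma_yyy = 0.000000; k2 = (-0.996324, 1.259615, 0.148756, 0.387640)
  k3: at (x, y) = (0.475092, -0.218510), (dx/dtau, dy/dtau) = (-0.996281, 1.259691); Gamma_xxx = 0.000000, Gamma_xxy = 0.000000, Gamma_xyy = -0.093757, Gamma_yxx = 0.000000, Gamma_yxy = 0.154438, Gamma_yyy = 0.000000; k3 = (-0.996281, 1.259691, 0.148776, 0.387641)
  k4: at (x, y) = (0.450186, -0.187015), (dx/dtau, dy/dtau) = (-0.992561, 1.269382); Gamma_xxx = 0.000000, Gamma_xxy = 0.000000, Gamma_xyy = -0.093396, Gamma_yxx = 0.000000, Gamma_yxy = 0.155034, Gamma_yyy = 0.000000; k4 = (-0.992561, 1.269382, 0.150492, 0.390668)
  Y <- Y + (h/6)(k1 + 2k2 + 2k3 + k4): x = 0.4502, y = -0.1870, dx/dtau = -0.9926, dy/dtau = 1.2694
step 2:
  k1: at (x, y) = (0.450185, -0.187017), (dx/dtau, dy/dtau) = (-0.992562, 1.269382); Gamma_xxx = 0.000000, Gamma_xxy = 0.000000, Gamma_xyy = -0.093396, Gamma_yxx = 0.000000, Gamma_yxy = 0.155034, Gamma_yyy = 0.000000; k1 = (-0.992562, 1.269382, 0.150492, 0.390668)
  k2: at (x, y) = (0.425371, -0.155282), (dx/dtau, dy/dtau) = (-0.988799, 1.279149); Gamma_xxx = 0.000000, Gamma_xxy = 0.000000, Gamma_xyy = -0.093037, Gamma_yxx = 0.000000, Gamma_yxy = 0.155633, Gamma_yyy = 0.000000; k2 = (-0.988799, 1.279149, 0.152229, 0.393696)
  k3: at (x, y) = (0.425465, -0.155038), (dx/dtau, dy/dtau) = (-0.988756, 1.279224); Gamma_xxx = 0.000000, Gamma_xxy = 0.000000, Gamma_xyy = -0.093038, Gamma_yxx = 0.000000, Gamma_yxy = 0.155631, Gamma_yyy = 0.000000; k3 = (-0.988756, 1.279224, 0.152249, 0.393696)
  k4: at (x, y) = (0.400747, -0.123055), (dx/dtau, dy/dtau) = (-0.984949, 1.289067); Gamma_xxx = 0.000000, Gamma_xxy = 0.000000, Gamma_xyy = -0.092681, Gamma_yxx = 0.000000, Gamma_yxy = 0.156232, Gamma_yyy = 0.000000; k4 = (-0.984949, 1.289067, 0.154007, 0.396724)
  Y <- Y + (h/6)(k1 + 2k2 + 2k3 + k4): x = 0.4007, y = -0.1231, dx/dtau = -0.9849, dy/dtau = 1.2891
step 3:
  k1: at (x, y) = (0.400747, -0.123057), (dx/dtau, dy/dtau) = (-0.984949, 1.289067); Gamma_xxx = 0.000000, Gamma_xxy = 0.000000, Gamma_xyy = -0.092680, Gamma_yxx = 0.000000, Gamma_yxy = 0.156232, Gamma_yyy = 0.000000; k1 = (-0.984949, 1.289067, 0.154007, 0.396724)
  k2: at (x, y) = (0.376123, -0.090830), (dx/dtau, dy/dtau) = (-0.981099, 1.298985); Gamma_xxx = 0.000000, Gamma_xxy = 0.000000, Gamma_xyy = -0.092324, Gamma_yxx = 0.000000, Gamma_yxy = 0.156835, Gamma_yyy = 0.000000; k2 = (-0.981099, 1.298985, 0.155784, 0.399752)
  k3: at (x, y) = (0.376219, -0.090582), (dx/dtau, dy/dtau) = (-0.981055, 1.299061); Gamma_xxx = 0.000000, Gamma_xxy = 0.000000, Gamma_xyy = -0.092325, Gamma_yxx = 0.000000, Gamma_yxy = 0.156833, Gamma_yyy = 0.000000; k3 = (-0.981055, 1.299061, 0.155804, 0.399751)
  k4: at (x, y) = (0.351694, -0.058104), (dx/dtau, dy/dtau) = (-0.977159, 1.309054); Gamma_xxx = 0.000000, Gamma_xxy = 0.000000, Gamma_xyy = -0.091970, Gamma_yxx = 0.000000, Gamma_yxy = 0.157438, Gamma_yyy = 0.000000; k4 = (-0.977159, 1.309054, 0.157602, 0.402776)
  Y <- Y + (h/6)(k1 + 2k2 + 2k3 + k4): x = 0.3517, y = -0.0581, dx/dtau = -0.9772, dy/dtau = 1.3091

Answer: x = 0.3517, y = -0.0581, dx/dtau = -0.9772, dy/dtau = 1.3091


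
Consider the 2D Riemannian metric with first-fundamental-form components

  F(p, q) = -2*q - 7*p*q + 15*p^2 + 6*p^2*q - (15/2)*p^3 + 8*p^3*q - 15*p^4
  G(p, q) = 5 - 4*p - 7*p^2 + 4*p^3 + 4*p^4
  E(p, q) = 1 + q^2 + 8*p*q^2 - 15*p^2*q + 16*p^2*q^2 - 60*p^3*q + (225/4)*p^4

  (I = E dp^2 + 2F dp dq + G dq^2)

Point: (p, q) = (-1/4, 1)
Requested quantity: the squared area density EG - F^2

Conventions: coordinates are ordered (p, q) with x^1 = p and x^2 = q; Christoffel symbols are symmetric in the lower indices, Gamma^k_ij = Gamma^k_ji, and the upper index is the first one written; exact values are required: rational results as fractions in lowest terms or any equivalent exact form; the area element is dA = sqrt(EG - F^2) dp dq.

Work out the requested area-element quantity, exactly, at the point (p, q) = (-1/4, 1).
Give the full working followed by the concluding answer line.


E = 1249/1024, F = 255/256, G = 353/64; EG - F^2 = 5873/1024

Answer: EG - F^2 = 5873/1024


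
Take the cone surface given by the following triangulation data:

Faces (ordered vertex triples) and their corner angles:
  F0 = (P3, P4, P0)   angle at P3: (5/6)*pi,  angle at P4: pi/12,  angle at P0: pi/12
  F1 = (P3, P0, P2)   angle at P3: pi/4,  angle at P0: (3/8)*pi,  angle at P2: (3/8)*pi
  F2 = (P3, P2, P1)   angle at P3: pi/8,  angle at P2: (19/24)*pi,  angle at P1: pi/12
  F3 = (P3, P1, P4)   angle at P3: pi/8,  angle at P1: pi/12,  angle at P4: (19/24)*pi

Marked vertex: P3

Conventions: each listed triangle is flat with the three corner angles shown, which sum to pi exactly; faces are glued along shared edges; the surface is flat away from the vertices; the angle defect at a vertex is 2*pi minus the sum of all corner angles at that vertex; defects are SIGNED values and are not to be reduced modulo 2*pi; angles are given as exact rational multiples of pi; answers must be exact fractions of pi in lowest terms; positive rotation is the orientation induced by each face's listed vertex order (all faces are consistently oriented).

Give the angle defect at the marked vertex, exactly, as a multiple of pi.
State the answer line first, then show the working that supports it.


Answer: defect(P3) = (2/3)*pi

Sum of corner angles at P3: (4/3)*pi
defect = 2*pi - (4/3)*pi


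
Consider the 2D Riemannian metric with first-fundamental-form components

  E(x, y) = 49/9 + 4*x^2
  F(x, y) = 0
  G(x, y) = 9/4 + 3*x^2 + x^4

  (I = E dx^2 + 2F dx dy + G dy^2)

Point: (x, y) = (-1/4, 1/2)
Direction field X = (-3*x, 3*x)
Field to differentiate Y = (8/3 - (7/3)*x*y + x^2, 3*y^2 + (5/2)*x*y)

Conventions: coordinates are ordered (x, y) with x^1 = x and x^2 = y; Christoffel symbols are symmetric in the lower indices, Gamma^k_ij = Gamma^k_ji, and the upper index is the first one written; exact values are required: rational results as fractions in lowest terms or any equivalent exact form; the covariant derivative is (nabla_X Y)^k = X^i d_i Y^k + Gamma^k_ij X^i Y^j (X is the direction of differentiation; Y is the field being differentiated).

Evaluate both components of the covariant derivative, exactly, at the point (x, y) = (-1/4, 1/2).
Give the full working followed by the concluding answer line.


E = 205/36, F = 0, G = 625/256 at the point
E_x = -2, E_y = 0, F_x = 0, F_y = 0, G_x = -25/16, G_y = 0
EG - F^2 = 128125/9216;  g^inv = (9216/128125) * [[625/256, 0], [0, 205/36]]
first-kind symbols [ij,l] = (1/2)(d_i g_jl + d_j g_il - d_l g_ij): [xx,x] = E_x/2 = -1, [xx,y] = F_x - E_y/2 = 0, [xy,x] = E_y/2 = 0, [xy,y] = G_x/2 = -25/32, [yy,x] = F_y - G_x/2 = 25/32, [yy,y] = G_y/2 = 0
Gamma^x_ij = (G*[ij,x] - F*[ij,y])/(EG - F^2), Gamma^y_ij = (E*[ij,y] - F*[ij,x])/(EG - F^2)
Gamma_xxx = -36/205, Gamma_xxy = 0, Gamma_xyy = 45/328, Gamma_yxx = 0, Gamma_yxy = -8/25, Gamma_yyy = 0
X = (3/4, -3/4), Y = (145/48, 7/16) at the point

Answer: (nabla_X Y)^x = -44721/20992, (nabla_X Y)^y = -179/800


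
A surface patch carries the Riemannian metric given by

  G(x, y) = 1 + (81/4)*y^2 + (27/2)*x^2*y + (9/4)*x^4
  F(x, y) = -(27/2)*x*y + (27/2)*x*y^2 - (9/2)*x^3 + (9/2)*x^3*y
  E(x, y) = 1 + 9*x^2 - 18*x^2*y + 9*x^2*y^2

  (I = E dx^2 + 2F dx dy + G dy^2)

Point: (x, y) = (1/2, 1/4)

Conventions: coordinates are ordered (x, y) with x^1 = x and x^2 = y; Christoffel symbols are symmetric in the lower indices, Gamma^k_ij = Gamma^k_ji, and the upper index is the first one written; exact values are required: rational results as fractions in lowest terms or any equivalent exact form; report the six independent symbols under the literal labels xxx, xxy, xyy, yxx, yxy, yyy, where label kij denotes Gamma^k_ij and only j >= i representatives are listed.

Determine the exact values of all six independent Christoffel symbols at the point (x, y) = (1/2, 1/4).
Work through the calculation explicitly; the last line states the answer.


E = 145/64, F = -27/16, G = 13/4 at the point
E_x = 81/16, E_y = -27/8, F_x = -81/16, F_y = -45/16, G_x = 9/2, G_y = 27/2
EG - F^2 = 289/64;  g^inv = (64/289) * [[13/4, 27/16], [27/16, 145/64]]
first-kind symbols [ij,l] = (1/2)(d_i g_jl + d_j g_il - d_l g_ij): [xx,x] = E_x/2 = 81/32, [xx,y] = F_x - E_y/2 = -27/8, [xy,x] = E_y/2 = -27/16, [xy,y] = G_x/2 = 9/4, [yy,x] = F_y - G_x/2 = -81/16, [yy,y] = G_y/2 = 27/4
Gamma^x_ij = (G*[ij,x] - F*[ij,y])/(EG - F^2), Gamma^y_ij = (E*[ij,y] - F*[ij,x])/(EG - F^2)

Answer: Gamma_xxx = 162/289, Gamma_xxy = -108/289, Gamma_xyy = -324/289, Gamma_yxx = -216/289, Gamma_yxy = 144/289, Gamma_yyy = 432/289


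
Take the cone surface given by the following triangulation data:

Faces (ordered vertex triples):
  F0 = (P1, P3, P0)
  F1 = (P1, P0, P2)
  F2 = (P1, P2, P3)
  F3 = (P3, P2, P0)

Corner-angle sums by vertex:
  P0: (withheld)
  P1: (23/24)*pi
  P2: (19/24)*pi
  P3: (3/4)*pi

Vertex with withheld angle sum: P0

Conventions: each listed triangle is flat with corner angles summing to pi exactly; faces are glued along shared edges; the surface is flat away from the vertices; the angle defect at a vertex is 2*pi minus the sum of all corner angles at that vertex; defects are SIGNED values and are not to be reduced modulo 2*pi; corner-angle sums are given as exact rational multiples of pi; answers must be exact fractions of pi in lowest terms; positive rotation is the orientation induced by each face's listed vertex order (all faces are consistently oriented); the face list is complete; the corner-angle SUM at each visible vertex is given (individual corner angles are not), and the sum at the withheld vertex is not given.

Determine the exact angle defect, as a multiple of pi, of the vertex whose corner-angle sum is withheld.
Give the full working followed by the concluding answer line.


V = 4, E = 6, F = 4; chi = V - E + F = 2
Gauss-Bonnet: total defect = 2*pi*chi = 4*pi; visible defects sum to (7/2)*pi

Answer: defect(P0) = pi/2
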